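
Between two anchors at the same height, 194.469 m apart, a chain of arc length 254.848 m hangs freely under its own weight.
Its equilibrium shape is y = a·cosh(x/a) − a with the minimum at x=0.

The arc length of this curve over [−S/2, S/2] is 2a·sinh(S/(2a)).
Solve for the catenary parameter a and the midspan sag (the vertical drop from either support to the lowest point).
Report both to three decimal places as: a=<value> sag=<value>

seed: a₀ = √(S³/(24(L−S))) = √(194.469³/(24·60.379)) = 71.240506
iter 1: u=1.364877  f(a)=+5.880e+00  f'(a)=-2.033e+00  a ← 71.240506 − (+5.880e+00/-2.033e+00) = 74.133345
iter 2: u=1.311616  f(a)=+3.771e-01  f'(a)=-1.779e+00  a ← 74.133345 − (+3.771e-01/-1.779e+00) = 74.345271
iter 3: u=1.307877  f(a)=+1.786e-03  f'(a)=-1.763e+00  a ← 74.345271 − (+1.786e-03/-1.763e+00) = 74.346285
iter 4: u=1.307860  f(a)=+4.050e-08  f'(a)=-1.763e+00  a ← 74.346285 − (+4.050e-08/-1.763e+00) = 74.346285
iter 5: u=1.307860  f(a)=+2.842e-14  f'(a)=-1.763e+00  a ← 74.346285 − (+2.842e-14/-1.763e+00) = 74.346285
converged: |Δa| < 1e-12 after 5 iterations
sag = a·(cosh(S/(2a)) − 1) = 74.346285·(cosh(1.307860) − 1) = 73.180817
T_max/T_min = cosh(S/(2a)) = 1.984324

a=74.346 sag=73.181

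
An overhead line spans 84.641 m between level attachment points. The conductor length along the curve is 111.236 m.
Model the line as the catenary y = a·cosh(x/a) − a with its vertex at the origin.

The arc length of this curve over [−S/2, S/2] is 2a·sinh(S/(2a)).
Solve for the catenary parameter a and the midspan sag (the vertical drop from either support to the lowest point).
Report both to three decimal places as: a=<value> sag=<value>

a=32.181 sag=32.076

seed: a₀ = √(S³/(24(L−S))) = √(84.641³/(24·26.595)) = 30.822337
iter 1: u=1.373046  f(a)=+2.622e+00  f'(a)=-2.074e+00  a ← 30.822337 − (+2.622e+00/-2.074e+00) = 32.086945
iter 2: u=1.318932  f(a)=+1.700e-01  f'(a)=-1.813e+00  a ← 32.086945 − (+1.700e-01/-1.813e+00) = 32.180743
iter 3: u=1.315088  f(a)=+8.244e-04  f'(a)=-1.795e+00  a ← 32.180743 − (+8.244e-04/-1.795e+00) = 32.181202
iter 4: u=1.315069  f(a)=+1.959e-08  f'(a)=-1.795e+00  a ← 32.181202 − (+1.959e-08/-1.795e+00) = 32.181202
iter 5: u=1.315069  f(a)=+2.842e-14  f'(a)=-1.795e+00  a ← 32.181202 − (+2.842e-14/-1.795e+00) = 32.181202
converged: |Δa| < 1e-12 after 5 iterations
sag = a·(cosh(S/(2a)) − 1) = 32.181202·(cosh(1.315069) − 1) = 32.076029
T_max/T_min = cosh(S/(2a)) = 1.996732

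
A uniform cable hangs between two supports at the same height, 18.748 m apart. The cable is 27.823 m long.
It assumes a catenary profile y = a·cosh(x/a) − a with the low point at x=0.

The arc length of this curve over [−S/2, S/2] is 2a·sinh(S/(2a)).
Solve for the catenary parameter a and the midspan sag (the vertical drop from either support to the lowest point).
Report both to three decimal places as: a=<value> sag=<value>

seed: a₀ = √(S³/(24(L−S))) = √(18.748³/(24·9.075)) = 5.500517
iter 1: u=1.704204  f(a)=+1.413e+00  f'(a)=-4.363e+00  a ← 5.500517 − (+1.413e+00/-4.363e+00) = 5.824319
iter 2: u=1.609459  f(a)=+1.344e-01  f'(a)=-3.569e+00  a ← 5.824319 − (+1.344e-01/-3.569e+00) = 5.861962
iter 3: u=1.599123  f(a)=+1.497e-03  f'(a)=-3.490e+00  a ← 5.861962 − (+1.497e-03/-3.490e+00) = 5.862391
iter 4: u=1.599006  f(a)=+1.905e-07  f'(a)=-3.489e+00  a ← 5.862391 − (+1.905e-07/-3.489e+00) = 5.862391
iter 5: u=1.599006  f(a)=+7.105e-15  f'(a)=-3.489e+00  a ← 5.862391 − (+7.105e-15/-3.489e+00) = 5.862391
converged: |Δa| < 1e-12 after 5 iterations
sag = a·(cosh(S/(2a)) − 1) = 5.862391·(cosh(1.599006) − 1) = 9.233882
T_max/T_min = cosh(S/(2a)) = 2.575105

a=5.862 sag=9.234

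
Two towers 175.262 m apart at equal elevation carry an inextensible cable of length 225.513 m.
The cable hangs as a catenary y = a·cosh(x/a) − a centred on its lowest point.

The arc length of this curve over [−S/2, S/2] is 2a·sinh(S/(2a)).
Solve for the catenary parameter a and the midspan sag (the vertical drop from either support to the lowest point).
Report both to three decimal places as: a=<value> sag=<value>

a=69.514 sag=62.948

seed: a₀ = √(S³/(24(L−S))) = √(175.262³/(24·50.251)) = 66.811877
iter 1: u=1.311608  f(a)=+4.504e+00  f'(a)=-1.779e+00  a ← 66.811877 − (+4.504e+00/-1.779e+00) = 69.342841
iter 2: u=1.263735  f(a)=+2.686e-01  f'(a)=-1.573e+00  a ← 69.342841 − (+2.686e-01/-1.573e+00) = 69.513577
iter 3: u=1.260631  f(a)=+1.089e-03  f'(a)=-1.560e+00  a ← 69.513577 − (+1.089e-03/-1.560e+00) = 69.514275
iter 4: u=1.260619  f(a)=+1.806e-08  f'(a)=-1.560e+00  a ← 69.514275 − (+1.806e-08/-1.560e+00) = 69.514275
iter 5: u=1.260619  f(a)=+0.000e+00  f'(a)=-1.560e+00  a ← 69.514275 − (+0.000e+00/-1.560e+00) = 69.514275
converged: |Δa| < 1e-12 after 5 iterations
sag = a·(cosh(S/(2a)) − 1) = 69.514275·(cosh(1.260619) − 1) = 62.948032
T_max/T_min = cosh(S/(2a)) = 1.905541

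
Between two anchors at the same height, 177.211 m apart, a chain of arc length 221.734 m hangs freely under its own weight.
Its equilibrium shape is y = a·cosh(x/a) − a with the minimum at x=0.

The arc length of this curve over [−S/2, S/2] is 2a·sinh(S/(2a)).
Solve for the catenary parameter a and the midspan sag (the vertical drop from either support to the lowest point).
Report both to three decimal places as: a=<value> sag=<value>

seed: a₀ = √(S³/(24(L−S))) = √(177.211³/(24·44.523)) = 72.166922
iter 1: u=1.227785  f(a)=+3.479e+00  f'(a)=-1.430e+00  a ← 72.166922 − (+3.479e+00/-1.430e+00) = 74.599344
iter 2: u=1.187752  f(a)=+1.836e-01  f'(a)=-1.283e+00  a ← 74.599344 − (+1.836e-01/-1.283e+00) = 74.742486
iter 3: u=1.185477  f(a)=+5.747e-04  f'(a)=-1.275e+00  a ← 74.742486 − (+5.747e-04/-1.275e+00) = 74.742936
iter 4: u=1.185470  f(a)=+5.668e-09  f'(a)=-1.275e+00  a ← 74.742936 − (+5.668e-09/-1.275e+00) = 74.742936
iter 5: u=1.185470  f(a)=+0.000e+00  f'(a)=-1.275e+00  a ← 74.742936 − (+0.000e+00/-1.275e+00) = 74.742936
converged: |Δa| < 1e-12 after 5 iterations
sag = a·(cosh(S/(2a)) − 1) = 74.742936·(cosh(1.185470) − 1) = 58.965695
T_max/T_min = cosh(S/(2a)) = 1.788913

a=74.743 sag=58.966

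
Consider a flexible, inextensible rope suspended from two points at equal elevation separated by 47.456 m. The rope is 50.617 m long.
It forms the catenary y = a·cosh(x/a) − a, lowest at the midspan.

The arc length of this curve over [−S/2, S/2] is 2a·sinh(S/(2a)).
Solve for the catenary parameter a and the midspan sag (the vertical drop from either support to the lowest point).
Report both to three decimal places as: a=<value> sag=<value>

a=37.903 sag=7.673

seed: a₀ = √(S³/(24(L−S))) = √(47.456³/(24·3.161)) = 37.533479
iter 1: u=0.632182  f(a)=+6.377e-02  f'(a)=-1.753e-01  a ← 37.533479 − (+6.377e-02/-1.753e-01) = 37.897328
iter 2: u=0.626113  f(a)=+9.392e-04  f'(a)=-1.701e-01  a ← 37.897328 − (+9.392e-04/-1.701e-01) = 37.902848
iter 3: u=0.626022  f(a)=+2.105e-07  f'(a)=-1.701e-01  a ← 37.902848 − (+2.105e-07/-1.701e-01) = 37.902849
iter 4: u=0.626022  f(a)=+7.105e-15  f'(a)=-1.701e-01  a ← 37.902849 − (+7.105e-15/-1.701e-01) = 37.902849
converged: |Δa| < 1e-12 after 4 iterations
sag = a·(cosh(S/(2a)) − 1) = 37.902849·(cosh(0.626022) − 1) = 7.672870
T_max/T_min = cosh(S/(2a)) = 1.202435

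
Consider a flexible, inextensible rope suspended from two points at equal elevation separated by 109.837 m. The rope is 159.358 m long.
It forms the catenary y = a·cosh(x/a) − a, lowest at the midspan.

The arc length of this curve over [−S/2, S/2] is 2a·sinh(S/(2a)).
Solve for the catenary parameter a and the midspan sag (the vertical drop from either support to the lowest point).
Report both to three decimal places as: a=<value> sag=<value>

a=35.449 sag=51.760

seed: a₀ = √(S³/(24(L−S))) = √(109.837³/(24·49.521)) = 33.390481
iter 1: u=1.644735  f(a)=+7.146e+00  f'(a)=-3.850e+00  a ← 33.390481 − (+7.146e+00/-3.850e+00) = 35.246570
iter 2: u=1.558123  f(a)=+6.391e-01  f'(a)=-3.190e+00  a ← 35.246570 − (+6.391e-01/-3.190e+00) = 35.446953
iter 3: u=1.549315  f(a)=+6.222e-03  f'(a)=-3.128e+00  a ← 35.446953 − (+6.222e-03/-3.128e+00) = 35.448942
iter 4: u=1.549228  f(a)=+6.023e-07  f'(a)=-3.127e+00  a ← 35.448942 − (+6.023e-07/-3.127e+00) = 35.448942
iter 5: u=1.549228  f(a)=+2.842e-14  f'(a)=-3.127e+00  a ← 35.448942 − (+2.842e-14/-3.127e+00) = 35.448942
converged: |Δa| < 1e-12 after 5 iterations
sag = a·(cosh(S/(2a)) − 1) = 35.448942·(cosh(1.549228) − 1) = 51.759833
T_max/T_min = cosh(S/(2a)) = 2.460123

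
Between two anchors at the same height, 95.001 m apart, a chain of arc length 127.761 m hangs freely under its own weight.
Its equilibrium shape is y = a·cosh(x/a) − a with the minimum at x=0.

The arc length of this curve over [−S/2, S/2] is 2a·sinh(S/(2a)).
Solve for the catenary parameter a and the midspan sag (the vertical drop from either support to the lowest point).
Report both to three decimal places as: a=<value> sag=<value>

seed: a₀ = √(S³/(24(L−S))) = √(95.001³/(24·32.760)) = 33.022861
iter 1: u=1.438413  f(a)=+3.561e+00  f'(a)=-2.426e+00  a ← 33.022861 − (+3.561e+00/-2.426e+00) = 34.490604
iter 2: u=1.377201  f(a)=+2.512e-01  f'(a)=-2.095e+00  a ← 34.490604 − (+2.512e-01/-2.095e+00) = 34.610500
iter 3: u=1.372430  f(a)=+1.459e-03  f'(a)=-2.071e+00  a ← 34.610500 − (+1.459e-03/-2.071e+00) = 34.611205
iter 4: u=1.372402  f(a)=+4.989e-08  f'(a)=-2.070e+00  a ← 34.611205 − (+4.989e-08/-2.070e+00) = 34.611205
iter 5: u=1.372402  f(a)=-2.842e-14  f'(a)=-2.070e+00  a ← 34.611205 − (-2.842e-14/-2.070e+00) = 34.611205
converged: |Δa| < 1e-12 after 5 iterations
sag = a·(cosh(S/(2a)) − 1) = 34.611205·(cosh(1.372402) − 1) = 38.043140
T_max/T_min = cosh(S/(2a)) = 2.099157

a=34.611 sag=38.043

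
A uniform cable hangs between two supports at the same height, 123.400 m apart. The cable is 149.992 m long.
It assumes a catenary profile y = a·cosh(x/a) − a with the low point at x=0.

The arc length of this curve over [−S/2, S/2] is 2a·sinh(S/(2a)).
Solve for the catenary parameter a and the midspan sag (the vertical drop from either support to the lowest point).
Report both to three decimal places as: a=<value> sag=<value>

seed: a₀ = √(S³/(24(L−S))) = √(123.400³/(24·26.592)) = 54.261478
iter 1: u=1.137087  f(a)=+1.773e+00  f'(a)=-1.113e+00  a ← 54.261478 − (+1.773e+00/-1.113e+00) = 55.854672
iter 2: u=1.104652  f(a)=+8.109e-02  f'(a)=-1.013e+00  a ← 55.854672 − (+8.109e-02/-1.013e+00) = 55.934703
iter 3: u=1.103072  f(a)=+1.876e-04  f'(a)=-1.009e+00  a ← 55.934703 − (+1.876e-04/-1.009e+00) = 55.934889
iter 4: u=1.103068  f(a)=+1.009e-09  f'(a)=-1.008e+00  a ← 55.934889 − (+1.009e-09/-1.008e+00) = 55.934889
iter 5: u=1.103068  f(a)=+0.000e+00  f'(a)=-1.008e+00  a ← 55.934889 − (+0.000e+00/-1.008e+00) = 55.934889
converged: |Δa| < 1e-12 after 5 iterations
sag = a·(cosh(S/(2a)) − 1) = 55.934889·(cosh(1.103068) − 1) = 37.623178
T_max/T_min = cosh(S/(2a)) = 1.672625

a=55.935 sag=37.623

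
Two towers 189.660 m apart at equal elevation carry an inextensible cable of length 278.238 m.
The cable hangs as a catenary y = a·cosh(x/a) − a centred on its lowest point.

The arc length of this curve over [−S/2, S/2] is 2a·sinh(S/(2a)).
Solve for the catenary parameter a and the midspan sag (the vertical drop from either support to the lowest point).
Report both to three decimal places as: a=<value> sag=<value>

a=60.256 sag=91.351

seed: a₀ = √(S³/(24(L−S))) = √(189.660³/(24·88.578)) = 56.649367
iter 1: u=1.673982  f(a)=+1.327e+01  f'(a)=-4.096e+00  a ← 56.649367 − (+1.327e+01/-4.096e+00) = 59.889594
iter 2: u=1.583414  f(a)=+1.224e+00  f'(a)=-3.372e+00  a ← 59.889594 − (+1.224e+00/-3.372e+00) = 60.252493
iter 3: u=1.573877  f(a)=+1.274e-02  f'(a)=-3.303e+00  a ← 60.252493 − (+1.274e-02/-3.303e+00) = 60.256352
iter 4: u=1.573776  f(a)=+1.413e-06  f'(a)=-3.302e+00  a ← 60.256352 − (+1.413e-06/-3.302e+00) = 60.256352
iter 5: u=1.573776  f(a)=+0.000e+00  f'(a)=-3.302e+00  a ← 60.256352 − (+0.000e+00/-3.302e+00) = 60.256352
converged: |Δa| < 1e-12 after 5 iterations
sag = a·(cosh(S/(2a)) − 1) = 60.256352·(cosh(1.573776) − 1) = 91.351445
T_max/T_min = cosh(S/(2a)) = 2.516047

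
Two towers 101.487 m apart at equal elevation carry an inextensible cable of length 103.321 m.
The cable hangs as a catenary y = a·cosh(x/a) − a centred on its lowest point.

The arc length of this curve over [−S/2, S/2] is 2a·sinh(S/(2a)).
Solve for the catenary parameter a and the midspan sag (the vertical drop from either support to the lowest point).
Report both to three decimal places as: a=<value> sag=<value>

seed: a₀ = √(S³/(24(L−S))) = √(101.487³/(24·1.834)) = 154.102731
iter 1: u=0.329284  f(a)=+9.969e-03  f'(a)=-2.406e-02  a ← 154.102731 − (+9.969e-03/-2.406e-02) = 154.517027
iter 2: u=0.328401  f(a)=+4.034e-05  f'(a)=-2.387e-02  a ← 154.517027 − (+4.034e-05/-2.387e-02) = 154.518717
iter 3: u=0.328397  f(a)=+6.667e-10  f'(a)=-2.387e-02  a ← 154.518717 − (+6.667e-10/-2.387e-02) = 154.518717
iter 4: u=0.328397  f(a)=-1.421e-14  f'(a)=-2.387e-02  a ← 154.518717 − (-1.421e-14/-2.387e-02) = 154.518717
converged: |Δa| < 1e-12 after 4 iterations
sag = a·(cosh(S/(2a)) − 1) = 154.518717·(cosh(0.328397) − 1) = 8.407159
T_max/T_min = cosh(S/(2a)) = 1.054409

a=154.519 sag=8.407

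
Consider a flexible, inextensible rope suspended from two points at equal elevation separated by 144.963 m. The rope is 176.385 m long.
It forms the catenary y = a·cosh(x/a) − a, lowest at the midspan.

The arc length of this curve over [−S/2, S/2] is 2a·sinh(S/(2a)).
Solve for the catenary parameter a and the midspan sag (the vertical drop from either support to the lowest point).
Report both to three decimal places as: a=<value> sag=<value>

a=65.528 sag=44.344

seed: a₀ = √(S³/(24(L−S))) = √(144.963³/(24·31.422)) = 63.556975
iter 1: u=1.140418  f(a)=+2.108e+00  f'(a)=-1.123e+00  a ← 63.556975 − (+2.108e+00/-1.123e+00) = 65.433015
iter 2: u=1.107721  f(a)=+9.692e-02  f'(a)=-1.022e+00  a ← 65.433015 − (+9.692e-02/-1.022e+00) = 65.527823
iter 3: u=1.106118  f(a)=+2.268e-04  f'(a)=-1.018e+00  a ← 65.527823 − (+2.268e-04/-1.018e+00) = 65.528046
iter 4: u=1.106114  f(a)=+1.249e-09  f'(a)=-1.018e+00  a ← 65.528046 − (+1.249e-09/-1.018e+00) = 65.528046
iter 5: u=1.106114  f(a)=+8.527e-14  f'(a)=-1.018e+00  a ← 65.528046 − (+8.527e-14/-1.018e+00) = 65.528046
converged: |Δa| < 1e-12 after 5 iterations
sag = a·(cosh(S/(2a)) − 1) = 65.528046·(cosh(1.106114) − 1) = 44.343888
T_max/T_min = cosh(S/(2a)) = 1.676716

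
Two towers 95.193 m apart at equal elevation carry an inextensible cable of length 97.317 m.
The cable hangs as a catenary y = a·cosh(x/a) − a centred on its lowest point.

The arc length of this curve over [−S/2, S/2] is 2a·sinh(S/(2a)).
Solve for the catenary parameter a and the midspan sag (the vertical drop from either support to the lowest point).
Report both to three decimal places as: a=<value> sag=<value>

seed: a₀ = √(S³/(24(L−S))) = √(95.193³/(24·2.124)) = 130.084228
iter 1: u=0.365890  f(a)=+1.426e-02  f'(a)=-3.310e-02  a ← 130.084228 − (+1.426e-02/-3.310e-02) = 130.515198
iter 2: u=0.364682  f(a)=+7.119e-05  f'(a)=-3.277e-02  a ← 130.515198 − (+7.119e-05/-3.277e-02) = 130.517371
iter 3: u=0.364676  f(a)=+1.793e-09  f'(a)=-3.276e-02  a ← 130.517371 − (+1.793e-09/-3.276e-02) = 130.517371
iter 4: u=0.364676  f(a)=-1.421e-14  f'(a)=-3.276e-02  a ← 130.517371 − (-1.421e-14/-3.276e-02) = 130.517371
converged: |Δa| < 1e-12 after 4 iterations
sag = a·(cosh(S/(2a)) − 1) = 130.517371·(cosh(0.364676) − 1) = 8.775248
T_max/T_min = cosh(S/(2a)) = 1.067234

a=130.517 sag=8.775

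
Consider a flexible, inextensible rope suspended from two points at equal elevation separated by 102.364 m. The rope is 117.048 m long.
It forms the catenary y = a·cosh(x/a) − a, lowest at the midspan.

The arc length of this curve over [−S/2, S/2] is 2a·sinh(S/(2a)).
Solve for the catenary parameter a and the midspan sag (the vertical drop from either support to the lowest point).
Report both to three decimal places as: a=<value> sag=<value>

seed: a₀ = √(S³/(24(L−S))) = √(102.364³/(24·14.684)) = 55.168740
iter 1: u=0.927736  f(a)=+6.450e-01  f'(a)=-5.796e-01  a ← 55.168740 − (+6.450e-01/-5.796e-01) = 56.281663
iter 2: u=0.909390  f(a)=+2.004e-02  f'(a)=-5.441e-01  a ← 56.281663 − (+2.004e-02/-5.441e-01) = 56.318487
iter 3: u=0.908796  f(a)=+2.070e-05  f'(a)=-5.430e-01  a ← 56.318487 − (+2.070e-05/-5.430e-01) = 56.318525
iter 4: u=0.908795  f(a)=+2.214e-11  f'(a)=-5.430e-01  a ← 56.318525 − (+2.214e-11/-5.430e-01) = 56.318525
converged: |Δa| < 1e-12 after 4 iterations
sag = a·(cosh(S/(2a)) − 1) = 56.318525·(cosh(0.908795) − 1) = 24.902376
T_max/T_min = cosh(S/(2a)) = 1.442170

a=56.319 sag=24.902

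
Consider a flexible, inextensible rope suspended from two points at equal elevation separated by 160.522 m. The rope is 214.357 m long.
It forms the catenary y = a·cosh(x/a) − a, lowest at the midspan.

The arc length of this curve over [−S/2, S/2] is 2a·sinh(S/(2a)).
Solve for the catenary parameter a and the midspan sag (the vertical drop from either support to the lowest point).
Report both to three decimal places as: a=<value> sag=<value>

seed: a₀ = √(S³/(24(L−S))) = √(160.522³/(24·53.835)) = 56.580120
iter 1: u=1.418537  f(a)=+5.683e+00  f'(a)=-2.314e+00  a ← 56.580120 − (+5.683e+00/-2.314e+00) = 59.035711
iter 2: u=1.359533  f(a)=+3.909e-01  f'(a)=-2.006e+00  a ← 59.035711 − (+3.909e-01/-2.006e+00) = 59.230589
iter 3: u=1.355060  f(a)=+2.152e-03  f'(a)=-1.984e+00  a ← 59.230589 − (+2.152e-03/-1.984e+00) = 59.231673
iter 4: u=1.355035  f(a)=+6.598e-08  f'(a)=-1.984e+00  a ← 59.231673 − (+6.598e-08/-1.984e+00) = 59.231673
iter 5: u=1.355035  f(a)=+0.000e+00  f'(a)=-1.984e+00  a ← 59.231673 − (+0.000e+00/-1.984e+00) = 59.231673
converged: |Δa| < 1e-12 after 5 iterations
sag = a·(cosh(S/(2a)) − 1) = 59.231673·(cosh(1.355035) − 1) = 63.224939
T_max/T_min = cosh(S/(2a)) = 2.067418

a=59.232 sag=63.225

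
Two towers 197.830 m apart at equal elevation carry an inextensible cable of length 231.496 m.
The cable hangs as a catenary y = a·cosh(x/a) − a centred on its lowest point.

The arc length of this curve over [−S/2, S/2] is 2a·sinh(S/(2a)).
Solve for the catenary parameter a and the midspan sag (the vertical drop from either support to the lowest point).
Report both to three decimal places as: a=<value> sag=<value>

a=100.296 sag=52.860

seed: a₀ = √(S³/(24(L−S))) = √(197.830³/(24·33.666)) = 97.889666
iter 1: u=1.010474  f(a)=+1.761e+00  f'(a)=-7.607e-01  a ← 97.889666 − (+1.761e+00/-7.607e-01) = 100.204878
iter 2: u=0.987128  f(a)=+6.442e-02  f'(a)=-7.060e-01  a ← 100.204878 − (+6.442e-02/-7.060e-01) = 100.296125
iter 3: u=0.986230  f(a)=+9.343e-05  f'(a)=-7.039e-01  a ← 100.296125 − (+9.343e-05/-7.039e-01) = 100.296258
iter 4: u=0.986228  f(a)=+1.972e-10  f'(a)=-7.039e-01  a ← 100.296258 − (+1.972e-10/-7.039e-01) = 100.296258
iter 5: u=0.986228  f(a)=-2.842e-14  f'(a)=-7.039e-01  a ← 100.296258 − (-2.842e-14/-7.039e-01) = 100.296258
converged: |Δa| < 1e-12 after 5 iterations
sag = a·(cosh(S/(2a)) − 1) = 100.296258·(cosh(0.986228) − 1) = 52.860325
T_max/T_min = cosh(S/(2a)) = 1.527042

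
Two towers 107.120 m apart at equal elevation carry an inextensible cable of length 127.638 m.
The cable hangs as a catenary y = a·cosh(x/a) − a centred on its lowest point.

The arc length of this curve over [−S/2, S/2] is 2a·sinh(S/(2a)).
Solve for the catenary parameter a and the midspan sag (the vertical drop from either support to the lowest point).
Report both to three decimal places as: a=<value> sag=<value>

seed: a₀ = √(S³/(24(L−S))) = √(107.120³/(24·20.518)) = 49.961183
iter 1: u=1.072032  f(a)=+1.212e+00  f'(a)=-9.197e-01  a ← 49.961183 − (+1.212e+00/-9.197e-01) = 51.278773
iter 2: u=1.044487  f(a)=+4.959e-02  f'(a)=-8.458e-01  a ← 51.278773 − (+4.959e-02/-8.458e-01) = 51.337404
iter 3: u=1.043294  f(a)=+9.091e-05  f'(a)=-8.427e-01  a ← 51.337404 − (+9.091e-05/-8.427e-01) = 51.337512
iter 4: u=1.043292  f(a)=+3.067e-10  f'(a)=-8.427e-01  a ← 51.337512 − (+3.067e-10/-8.427e-01) = 51.337512
iter 5: u=1.043292  f(a)=+0.000e+00  f'(a)=-8.427e-01  a ← 51.337512 − (+0.000e+00/-8.427e-01) = 51.337512
converged: |Δa| < 1e-12 after 5 iterations
sag = a·(cosh(S/(2a)) − 1) = 51.337512·(cosh(1.043292) − 1) = 30.567341
T_max/T_min = cosh(S/(2a)) = 1.595419

a=51.338 sag=30.567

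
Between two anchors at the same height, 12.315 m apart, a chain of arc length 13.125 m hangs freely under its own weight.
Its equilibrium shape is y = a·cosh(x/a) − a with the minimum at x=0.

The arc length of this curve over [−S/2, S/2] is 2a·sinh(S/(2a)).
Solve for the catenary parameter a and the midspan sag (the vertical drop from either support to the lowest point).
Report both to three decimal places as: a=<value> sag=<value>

a=9.897 sag=1.978

seed: a₀ = √(S³/(24(L−S))) = √(12.315³/(24·0.810)) = 9.801747
iter 1: u=0.628204  f(a)=+1.613e-02  f'(a)=-1.719e-01  a ← 9.801747 − (+1.613e-02/-1.719e-01) = 9.895608
iter 2: u=0.622246  f(a)=+2.347e-04  f'(a)=-1.669e-01  a ← 9.895608 − (+2.347e-04/-1.669e-01) = 9.897014
iter 3: u=0.622157  f(a)=+5.128e-08  f'(a)=-1.669e-01  a ← 9.897014 − (+5.128e-08/-1.669e-01) = 9.897014
iter 4: u=0.622157  f(a)=+3.553e-15  f'(a)=-1.669e-01  a ← 9.897014 − (+3.553e-15/-1.669e-01) = 9.897014
converged: |Δa| < 1e-12 after 4 iterations
sag = a·(cosh(S/(2a)) − 1) = 9.897014·(cosh(0.622157) − 1) = 1.978056
T_max/T_min = cosh(S/(2a)) = 1.199864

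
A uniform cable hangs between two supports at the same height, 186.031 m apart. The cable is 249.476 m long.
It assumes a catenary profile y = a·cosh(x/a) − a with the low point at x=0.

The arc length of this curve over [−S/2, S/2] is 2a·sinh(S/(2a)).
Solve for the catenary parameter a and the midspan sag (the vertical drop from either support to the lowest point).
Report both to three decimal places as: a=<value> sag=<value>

seed: a₀ = √(S³/(24(L−S))) = √(186.031³/(24·63.445)) = 65.023997
iter 1: u=1.430480  f(a)=+6.817e+00  f'(a)=-2.381e+00  a ← 65.023997 − (+6.817e+00/-2.381e+00) = 67.886878
iter 2: u=1.370154  f(a)=+4.760e-01  f'(a)=-2.059e+00  a ← 67.886878 − (+4.760e-01/-2.059e+00) = 68.118068
iter 3: u=1.365504  f(a)=+2.707e-03  f'(a)=-2.036e+00  a ← 68.118068 − (+2.707e-03/-2.036e+00) = 68.119397
iter 4: u=1.365477  f(a)=+8.863e-08  f'(a)=-2.036e+00  a ← 68.119397 − (+8.863e-08/-2.036e+00) = 68.119398
iter 5: u=1.365477  f(a)=+5.684e-14  f'(a)=-2.036e+00  a ← 68.119398 − (+5.684e-14/-2.036e+00) = 68.119398
converged: |Δa| < 1e-12 after 5 iterations
sag = a·(cosh(S/(2a)) − 1) = 68.119398·(cosh(1.365477) − 1) = 74.006677
T_max/T_min = cosh(S/(2a)) = 2.086426

a=68.119 sag=74.007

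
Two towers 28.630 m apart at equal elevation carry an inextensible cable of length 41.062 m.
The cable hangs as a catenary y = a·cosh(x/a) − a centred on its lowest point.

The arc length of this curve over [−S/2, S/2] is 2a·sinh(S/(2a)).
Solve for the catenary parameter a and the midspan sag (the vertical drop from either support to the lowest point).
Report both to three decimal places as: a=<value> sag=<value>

a=9.397 sag=13.182

seed: a₀ = √(S³/(24(L−S))) = √(28.630³/(24·12.432)) = 8.868617
iter 1: u=1.614119  f(a)=+1.724e+00  f'(a)=-3.605e+00  a ← 8.868617 − (+1.724e+00/-3.605e+00) = 9.346705
iter 2: u=1.531556  f(a)=+1.492e-01  f'(a)=-3.006e+00  a ← 9.346705 − (+1.492e-01/-3.006e+00) = 9.396338
iter 3: u=1.523466  f(a)=+1.352e-03  f'(a)=-2.952e+00  a ← 9.396338 − (+1.352e-03/-2.952e+00) = 9.396796
iter 4: u=1.523392  f(a)=+1.132e-07  f'(a)=-2.951e+00  a ← 9.396796 − (+1.132e-07/-2.951e+00) = 9.396796
iter 5: u=1.523392  f(a)=+7.105e-15  f'(a)=-2.951e+00  a ← 9.396796 − (+7.105e-15/-2.951e+00) = 9.396796
converged: |Δa| < 1e-12 after 5 iterations
sag = a·(cosh(S/(2a)) − 1) = 9.396796·(cosh(1.523392) − 1) = 13.182436
T_max/T_min = cosh(S/(2a)) = 2.402865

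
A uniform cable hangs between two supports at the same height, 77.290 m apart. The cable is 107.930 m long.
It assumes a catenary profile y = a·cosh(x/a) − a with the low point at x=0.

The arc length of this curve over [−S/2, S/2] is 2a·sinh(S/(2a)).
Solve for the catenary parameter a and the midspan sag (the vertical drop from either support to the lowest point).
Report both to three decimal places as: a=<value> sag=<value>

a=26.429 sag=33.660

seed: a₀ = √(S³/(24(L−S))) = √(77.290³/(24·30.640)) = 25.057340
iter 1: u=1.542263  f(a)=+3.857e+00  f'(a)=-3.079e+00  a ← 25.057340 − (+3.857e+00/-3.079e+00) = 26.310143
iter 2: u=1.468825  f(a)=+3.082e-01  f'(a)=-2.605e+00  a ← 26.310143 − (+3.082e-01/-2.605e+00) = 26.428440
iter 3: u=1.462251  f(a)=+2.344e-03  f'(a)=-2.565e+00  a ← 26.428440 − (+2.344e-03/-2.565e+00) = 26.429354
iter 4: u=1.462200  f(a)=+1.379e-07  f'(a)=-2.565e+00  a ← 26.429354 − (+1.379e-07/-2.565e+00) = 26.429354
iter 5: u=1.462200  f(a)=+4.263e-14  f'(a)=-2.565e+00  a ← 26.429354 − (+4.263e-14/-2.565e+00) = 26.429354
converged: |Δa| < 1e-12 after 5 iterations
sag = a·(cosh(S/(2a)) − 1) = 26.429354·(cosh(1.462200) − 1) = 33.660013
T_max/T_min = cosh(S/(2a)) = 2.273584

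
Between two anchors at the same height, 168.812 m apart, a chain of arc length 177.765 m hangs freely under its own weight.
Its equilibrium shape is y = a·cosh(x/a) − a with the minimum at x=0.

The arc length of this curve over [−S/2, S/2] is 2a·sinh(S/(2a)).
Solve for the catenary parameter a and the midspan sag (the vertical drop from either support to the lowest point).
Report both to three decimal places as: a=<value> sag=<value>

seed: a₀ = √(S³/(24(L−S))) = √(168.812³/(24·8.953)) = 149.628754
iter 1: u=0.564103  f(a)=+1.435e-01  f'(a)=-1.235e-01  a ← 149.628754 − (+1.435e-01/-1.235e-01) = 150.790755
iter 2: u=0.559756  f(a)=+1.689e-03  f'(a)=-1.206e-01  a ← 150.790755 − (+1.689e-03/-1.206e-01) = 150.804758
iter 3: u=0.559704  f(a)=+2.401e-07  f'(a)=-1.206e-01  a ← 150.804758 − (+2.401e-07/-1.206e-01) = 150.804760
iter 4: u=0.559704  f(a)=+0.000e+00  f'(a)=-1.206e-01  a ← 150.804760 − (+0.000e+00/-1.206e-01) = 150.804760
converged: |Δa| < 1e-12 after 4 iterations
sag = a·(cosh(S/(2a)) − 1) = 150.804760·(cosh(0.559704) − 1) = 24.244303
T_max/T_min = cosh(S/(2a)) = 1.160766

a=150.805 sag=24.244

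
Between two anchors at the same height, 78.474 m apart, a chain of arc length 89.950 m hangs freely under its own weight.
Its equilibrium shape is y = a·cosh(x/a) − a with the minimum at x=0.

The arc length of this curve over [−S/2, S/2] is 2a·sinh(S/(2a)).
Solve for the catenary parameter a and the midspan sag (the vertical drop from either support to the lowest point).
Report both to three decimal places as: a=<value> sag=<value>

a=42.777 sag=19.292

seed: a₀ = √(S³/(24(L−S))) = √(78.474³/(24·11.476)) = 41.887823
iter 1: u=0.936716  f(a)=+5.141e-01  f'(a)=-5.975e-01  a ← 41.887823 − (+5.141e-01/-5.975e-01) = 42.748206
iter 2: u=0.917863  f(a)=+1.627e-02  f'(a)=-5.603e-01  a ← 42.748206 − (+1.627e-02/-5.603e-01) = 42.777240
iter 3: u=0.917240  f(a)=+1.747e-05  f'(a)=-5.591e-01  a ← 42.777240 − (+1.747e-05/-5.591e-01) = 42.777272
iter 4: u=0.917239  f(a)=+2.017e-11  f'(a)=-5.591e-01  a ← 42.777272 − (+2.017e-11/-5.591e-01) = 42.777272
converged: |Δa| < 1e-12 after 4 iterations
sag = a·(cosh(S/(2a)) − 1) = 42.777272·(cosh(0.917239) − 1) = 19.292412
T_max/T_min = cosh(S/(2a)) = 1.450997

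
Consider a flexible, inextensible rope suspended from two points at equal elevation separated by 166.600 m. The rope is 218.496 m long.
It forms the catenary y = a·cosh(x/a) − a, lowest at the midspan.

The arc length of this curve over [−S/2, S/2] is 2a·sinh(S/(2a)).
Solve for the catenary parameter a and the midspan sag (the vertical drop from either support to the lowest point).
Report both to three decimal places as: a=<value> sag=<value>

seed: a₀ = √(S³/(24(L−S))) = √(166.600³/(24·51.896)) = 60.931228
iter 1: u=1.367115  f(a)=+5.071e+00  f'(a)=-2.044e+00  a ← 60.931228 − (+5.071e+00/-2.044e+00) = 63.412486
iter 2: u=1.313621  f(a)=+3.262e-01  f'(a)=-1.789e+00  a ← 63.412486 − (+3.262e-01/-1.789e+00) = 63.594879
iter 3: u=1.309854  f(a)=+1.555e-03  f'(a)=-1.772e+00  a ← 63.594879 − (+1.555e-03/-1.772e+00) = 63.595756
iter 4: u=1.309836  f(a)=+3.572e-08  f'(a)=-1.771e+00  a ← 63.595756 − (+3.572e-08/-1.771e+00) = 63.595756
iter 5: u=1.309836  f(a)=+0.000e+00  f'(a)=-1.771e+00  a ← 63.595756 − (+0.000e+00/-1.771e+00) = 63.595756
converged: |Δa| < 1e-12 after 5 iterations
sag = a·(cosh(S/(2a)) − 1) = 63.595756·(cosh(1.309836) − 1) = 62.814472
T_max/T_min = cosh(S/(2a)) = 1.987715

a=63.596 sag=62.814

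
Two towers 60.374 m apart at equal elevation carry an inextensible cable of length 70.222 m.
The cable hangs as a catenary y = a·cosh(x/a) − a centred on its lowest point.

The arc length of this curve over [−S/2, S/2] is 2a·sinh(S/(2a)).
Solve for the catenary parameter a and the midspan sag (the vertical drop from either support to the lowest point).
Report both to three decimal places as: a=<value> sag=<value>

a=31.234 sag=15.759

seed: a₀ = √(S³/(24(L−S))) = √(60.374³/(24·9.848)) = 30.513729
iter 1: u=0.989292  f(a)=+4.933e-01  f'(a)=-7.109e-01  a ← 30.513729 − (+4.933e-01/-7.109e-01) = 31.207630
iter 2: u=0.967296  f(a)=+1.733e-02  f'(a)=-6.617e-01  a ← 31.207630 − (+1.733e-02/-6.617e-01) = 31.233816
iter 3: u=0.966485  f(a)=+2.311e-05  f'(a)=-6.600e-01  a ← 31.233816 − (+2.311e-05/-6.600e-01) = 31.233851
iter 4: u=0.966483  f(a)=+4.121e-11  f'(a)=-6.600e-01  a ← 31.233851 − (+4.121e-11/-6.600e-01) = 31.233851
iter 5: u=0.966483  f(a)=+0.000e+00  f'(a)=-6.600e-01  a ← 31.233851 − (+0.000e+00/-6.600e-01) = 31.233851
converged: |Δa| < 1e-12 after 5 iterations
sag = a·(cosh(S/(2a)) − 1) = 31.233851·(cosh(0.966483) − 1) = 15.759082
T_max/T_min = cosh(S/(2a)) = 1.504551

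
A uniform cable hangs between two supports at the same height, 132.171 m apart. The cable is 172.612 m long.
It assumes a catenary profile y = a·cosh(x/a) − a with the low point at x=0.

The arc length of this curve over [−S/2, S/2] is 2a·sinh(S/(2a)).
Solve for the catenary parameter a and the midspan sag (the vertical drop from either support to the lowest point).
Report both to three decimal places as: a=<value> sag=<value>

seed: a₀ = √(S³/(24(L−S))) = √(132.171³/(24·40.441)) = 48.773924
iter 1: u=1.354935  f(a)=+3.879e+00  f'(a)=-1.983e+00  a ← 48.773924 − (+3.879e+00/-1.983e+00) = 50.729482
iter 2: u=1.302704  f(a)=+2.455e-01  f'(a)=-1.740e+00  a ← 50.729482 − (+2.455e-01/-1.740e+00) = 50.870589
iter 3: u=1.299091  f(a)=+1.130e-03  f'(a)=-1.724e+00  a ← 50.870589 − (+1.130e-03/-1.724e+00) = 50.871245
iter 4: u=1.299074  f(a)=+2.420e-08  f'(a)=-1.724e+00  a ← 50.871245 − (+2.420e-08/-1.724e+00) = 50.871245
iter 5: u=1.299074  f(a)=-2.842e-14  f'(a)=-1.724e+00  a ← 50.871245 − (-2.842e-14/-1.724e+00) = 50.871245
converged: |Δa| < 1e-12 after 5 iterations
sag = a·(cosh(S/(2a)) − 1) = 50.871245·(cosh(1.299074) − 1) = 49.311634
T_max/T_min = cosh(S/(2a)) = 1.969342

a=50.871 sag=49.312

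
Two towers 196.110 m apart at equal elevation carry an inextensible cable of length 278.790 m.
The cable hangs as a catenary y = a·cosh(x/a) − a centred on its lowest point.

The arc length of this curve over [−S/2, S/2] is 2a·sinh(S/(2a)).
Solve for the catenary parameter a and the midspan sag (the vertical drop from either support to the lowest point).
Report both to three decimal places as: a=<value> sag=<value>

seed: a₀ = √(S³/(24(L−S))) = √(196.110³/(24·82.680)) = 61.651515
iter 1: u=1.590472  f(a)=+1.111e+01  f'(a)=-3.425e+00  a ← 61.651515 − (+1.111e+01/-3.425e+00) = 64.895355
iter 2: u=1.510971  f(a)=+9.371e-01  f'(a)=-2.869e+00  a ← 64.895355 − (+9.371e-01/-2.869e+00) = 65.221924
iter 3: u=1.503406  f(a)=+8.023e-03  f'(a)=-2.820e+00  a ← 65.221924 − (+8.023e-03/-2.820e+00) = 65.224769
iter 4: u=1.503340  f(a)=+5.993e-07  f'(a)=-2.820e+00  a ← 65.224769 − (+5.993e-07/-2.820e+00) = 65.224769
iter 5: u=1.503340  f(a)=+0.000e+00  f'(a)=-2.820e+00  a ← 65.224769 − (+0.000e+00/-2.820e+00) = 65.224769
converged: |Δa| < 1e-12 after 5 iterations
sag = a·(cosh(S/(2a)) − 1) = 65.224769·(cosh(1.503340) − 1) = 88.675317
T_max/T_min = cosh(S/(2a)) = 2.359534

a=65.225 sag=88.675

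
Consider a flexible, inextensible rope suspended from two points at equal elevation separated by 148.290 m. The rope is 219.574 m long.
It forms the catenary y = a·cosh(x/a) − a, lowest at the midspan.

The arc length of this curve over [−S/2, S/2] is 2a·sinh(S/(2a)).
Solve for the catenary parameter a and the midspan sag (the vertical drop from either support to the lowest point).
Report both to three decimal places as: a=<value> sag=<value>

a=46.512 sag=72.721

seed: a₀ = √(S³/(24(L−S))) = √(148.290³/(24·71.284)) = 43.658232
iter 1: u=1.698305  f(a)=+1.101e+01  f'(a)=-4.310e+00  a ← 43.658232 − (+1.101e+01/-4.310e+00) = 46.214044
iter 2: u=1.604382  f(a)=+1.041e+00  f'(a)=-3.530e+00  a ← 46.214044 − (+1.041e+00/-3.530e+00) = 46.509026
iter 3: u=1.594207  f(a)=+1.145e-02  f'(a)=-3.453e+00  a ← 46.509026 − (+1.145e-02/-3.453e+00) = 46.512342
iter 4: u=1.594093  f(a)=+1.419e-06  f'(a)=-3.452e+00  a ← 46.512342 − (+1.419e-06/-3.452e+00) = 46.512343
iter 5: u=1.594093  f(a)=+0.000e+00  f'(a)=-3.452e+00  a ← 46.512343 − (+0.000e+00/-3.452e+00) = 46.512343
converged: |Δa| < 1e-12 after 5 iterations
sag = a·(cosh(S/(2a)) − 1) = 46.512343·(cosh(1.594093) − 1) = 72.720972
T_max/T_min = cosh(S/(2a)) = 2.563477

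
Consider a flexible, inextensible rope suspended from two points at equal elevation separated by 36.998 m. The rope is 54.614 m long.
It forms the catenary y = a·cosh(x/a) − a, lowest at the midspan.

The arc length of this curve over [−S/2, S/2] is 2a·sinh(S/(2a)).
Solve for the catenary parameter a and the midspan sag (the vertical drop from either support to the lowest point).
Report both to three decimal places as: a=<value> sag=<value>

a=11.654 sag=18.036

seed: a₀ = √(S³/(24(L−S))) = √(36.998³/(24·17.616)) = 10.944807
iter 1: u=1.690208  f(a)=+2.694e+00  f'(a)=-4.238e+00  a ← 10.944807 − (+2.694e+00/-4.238e+00) = 11.580632
iter 2: u=1.597409  f(a)=+2.526e-01  f'(a)=-3.477e+00  a ← 11.580632 − (+2.526e-01/-3.477e+00) = 11.653289
iter 3: u=1.587449  f(a)=+2.728e-03  f'(a)=-3.402e+00  a ← 11.653289 − (+2.728e-03/-3.402e+00) = 11.654091
iter 4: u=1.587340  f(a)=+3.259e-07  f'(a)=-3.402e+00  a ← 11.654091 − (+3.259e-07/-3.402e+00) = 11.654091
iter 5: u=1.587340  f(a)=-7.105e-15  f'(a)=-3.402e+00  a ← 11.654091 − (-7.105e-15/-3.402e+00) = 11.654091
converged: |Δa| < 1e-12 after 5 iterations
sag = a·(cosh(S/(2a)) − 1) = 11.654091·(cosh(1.587340) − 1) = 18.035808
T_max/T_min = cosh(S/(2a)) = 2.547595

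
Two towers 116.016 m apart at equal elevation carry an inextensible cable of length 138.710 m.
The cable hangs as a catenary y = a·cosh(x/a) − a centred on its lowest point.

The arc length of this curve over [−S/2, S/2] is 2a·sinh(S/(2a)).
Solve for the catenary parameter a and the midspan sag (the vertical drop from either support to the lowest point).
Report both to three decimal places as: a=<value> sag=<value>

a=55.050 sag=33.497

seed: a₀ = √(S³/(24(L−S))) = √(116.016³/(24·22.694)) = 53.544601
iter 1: u=1.083359  f(a)=+1.370e+00  f'(a)=-9.514e-01  a ← 53.544601 − (+1.370e+00/-9.514e-01) = 54.984124
iter 2: u=1.054995  f(a)=+5.717e-02  f'(a)=-8.735e-01  a ← 54.984124 − (+5.717e-02/-8.735e-01) = 55.049580
iter 3: u=1.053741  f(a)=+1.093e-04  f'(a)=-8.701e-01  a ← 55.049580 − (+1.093e-04/-8.701e-01) = 55.049706
iter 4: u=1.053739  f(a)=+4.006e-10  f'(a)=-8.701e-01  a ← 55.049706 − (+4.006e-10/-8.701e-01) = 55.049706
iter 5: u=1.053739  f(a)=+2.842e-14  f'(a)=-8.701e-01  a ← 55.049706 − (+2.842e-14/-8.701e-01) = 55.049706
converged: |Δa| < 1e-12 after 5 iterations
sag = a·(cosh(S/(2a)) − 1) = 55.049706·(cosh(1.053739) − 1) = 33.497379
T_max/T_min = cosh(S/(2a)) = 1.608493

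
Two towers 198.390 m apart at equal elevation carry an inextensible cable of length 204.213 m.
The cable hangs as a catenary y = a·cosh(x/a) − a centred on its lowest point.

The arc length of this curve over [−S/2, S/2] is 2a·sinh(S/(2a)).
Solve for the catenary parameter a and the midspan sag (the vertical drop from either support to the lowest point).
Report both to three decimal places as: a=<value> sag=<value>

a=237.408 sag=21.026

seed: a₀ = √(S³/(24(L−S))) = √(198.390³/(24·5.823)) = 236.374515
iter 1: u=0.419652  f(a)=+5.149e-02  f'(a)=-5.014e-02  a ← 236.374515 − (+5.149e-02/-5.014e-02) = 237.401375
iter 2: u=0.417837  f(a)=+3.375e-04  f'(a)=-4.949e-02  a ← 237.401375 − (+3.375e-04/-4.949e-02) = 237.408194
iter 3: u=0.417825  f(a)=+1.471e-08  f'(a)=-4.948e-02  a ← 237.408194 − (+1.471e-08/-4.948e-02) = 237.408195
iter 4: u=0.417825  f(a)=-2.842e-14  f'(a)=-4.948e-02  a ← 237.408195 − (-2.842e-14/-4.948e-02) = 237.408195
converged: |Δa| < 1e-12 after 4 iterations
sag = a·(cosh(S/(2a)) − 1) = 237.408195·(cosh(0.417825) − 1) = 21.026300
T_max/T_min = cosh(S/(2a)) = 1.088566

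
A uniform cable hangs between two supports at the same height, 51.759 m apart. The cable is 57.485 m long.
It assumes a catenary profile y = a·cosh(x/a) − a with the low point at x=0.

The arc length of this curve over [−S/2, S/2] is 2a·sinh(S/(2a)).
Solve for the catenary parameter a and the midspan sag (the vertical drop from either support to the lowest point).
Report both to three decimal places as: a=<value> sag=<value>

seed: a₀ = √(S³/(24(L−S))) = √(51.759³/(24·5.726)) = 31.764902
iter 1: u=0.814720  f(a)=+1.931e-01  f'(a)=-3.850e-01  a ← 31.764902 − (+1.931e-01/-3.850e-01) = 32.266341
iter 2: u=0.802059  f(a)=+4.667e-03  f'(a)=-3.666e-01  a ← 32.266341 − (+4.667e-03/-3.666e-01) = 32.279070
iter 3: u=0.801742  f(a)=+2.876e-06  f'(a)=-3.662e-01  a ← 32.279070 − (+2.876e-06/-3.662e-01) = 32.279078
iter 4: u=0.801742  f(a)=+1.094e-12  f'(a)=-3.662e-01  a ← 32.279078 − (+1.094e-12/-3.662e-01) = 32.279078
converged: |Δa| < 1e-12 after 4 iterations
sag = a·(cosh(S/(2a)) − 1) = 32.279078·(cosh(0.801742) − 1) = 10.942100
T_max/T_min = cosh(S/(2a)) = 1.338984

a=32.279 sag=10.942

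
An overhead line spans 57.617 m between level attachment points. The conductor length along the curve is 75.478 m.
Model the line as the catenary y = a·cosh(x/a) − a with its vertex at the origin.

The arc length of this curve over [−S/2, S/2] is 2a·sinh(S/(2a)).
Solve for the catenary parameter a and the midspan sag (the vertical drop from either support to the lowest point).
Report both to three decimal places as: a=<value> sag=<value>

seed: a₀ = √(S³/(24(L−S))) = √(57.617³/(24·17.861)) = 21.123577
iter 1: u=1.363808  f(a)=+1.737e+00  f'(a)=-2.027e+00  a ← 21.123577 − (+1.737e+00/-2.027e+00) = 21.980170
iter 2: u=1.310659  f(a)=+1.112e-01  f'(a)=-1.775e+00  a ← 21.980170 − (+1.112e-01/-1.775e+00) = 22.042821
iter 3: u=1.306933  f(a)=+5.252e-04  f'(a)=-1.758e+00  a ← 22.042821 − (+5.252e-04/-1.758e+00) = 22.043120
iter 4: u=1.306916  f(a)=+1.184e-08  f'(a)=-1.758e+00  a ← 22.043120 − (+1.184e-08/-1.758e+00) = 22.043120
iter 5: u=1.306916  f(a)=+2.842e-14  f'(a)=-1.758e+00  a ← 22.043120 − (+2.842e-14/-1.758e+00) = 22.043120
converged: |Δa| < 1e-12 after 5 iterations
sag = a·(cosh(S/(2a)) − 1) = 22.043120·(cosh(1.306916) − 1) = 21.661929
T_max/T_min = cosh(S/(2a)) = 1.982707

a=22.043 sag=21.662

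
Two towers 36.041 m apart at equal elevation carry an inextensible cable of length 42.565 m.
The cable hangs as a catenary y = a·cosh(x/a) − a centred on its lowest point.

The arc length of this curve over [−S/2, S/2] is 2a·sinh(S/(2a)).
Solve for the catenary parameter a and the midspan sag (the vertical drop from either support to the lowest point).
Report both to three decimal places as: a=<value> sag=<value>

seed: a₀ = √(S³/(24(L−S))) = √(36.041³/(24·6.524)) = 17.291499
iter 1: u=1.042159  f(a)=+3.636e-01  f'(a)=-8.398e-01  a ← 17.291499 − (+3.636e-01/-8.398e-01) = 17.724448
iter 2: u=1.016703  f(a)=+1.410e-02  f'(a)=-7.758e-01  a ← 17.724448 − (+1.410e-02/-7.758e-01) = 17.742627
iter 3: u=1.015661  f(a)=+2.312e-05  f'(a)=-7.732e-01  a ← 17.742627 − (+2.312e-05/-7.732e-01) = 17.742657
iter 4: u=1.015660  f(a)=+6.234e-11  f'(a)=-7.732e-01  a ← 17.742657 − (+6.234e-11/-7.732e-01) = 17.742657
iter 5: u=1.015660  f(a)=-7.105e-15  f'(a)=-7.732e-01  a ← 17.742657 − (-7.105e-15/-7.732e-01) = 17.742657
converged: |Δa| < 1e-12 after 5 iterations
sag = a·(cosh(S/(2a)) − 1) = 17.742657·(cosh(1.015660) − 1) = 9.965585
T_max/T_min = cosh(S/(2a)) = 1.561674

a=17.743 sag=9.966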